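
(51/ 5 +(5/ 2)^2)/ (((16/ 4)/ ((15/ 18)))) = 329/ 96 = 3.43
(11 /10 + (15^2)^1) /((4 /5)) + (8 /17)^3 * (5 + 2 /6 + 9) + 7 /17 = 33549559 /117912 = 284.53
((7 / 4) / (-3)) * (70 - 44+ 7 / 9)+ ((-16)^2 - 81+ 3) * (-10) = -193927 / 108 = -1795.62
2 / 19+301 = 5721 / 19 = 301.11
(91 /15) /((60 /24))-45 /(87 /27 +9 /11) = -10453 /1200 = -8.71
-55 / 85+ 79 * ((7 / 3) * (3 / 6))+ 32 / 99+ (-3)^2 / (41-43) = 146998 / 1683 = 87.34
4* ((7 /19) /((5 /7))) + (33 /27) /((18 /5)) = 36977 /15390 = 2.40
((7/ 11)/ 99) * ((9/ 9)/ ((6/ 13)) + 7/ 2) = 119/ 3267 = 0.04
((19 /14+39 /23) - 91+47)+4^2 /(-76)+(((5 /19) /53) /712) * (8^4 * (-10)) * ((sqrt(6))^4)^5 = -17271657.88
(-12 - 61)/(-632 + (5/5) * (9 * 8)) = 73/560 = 0.13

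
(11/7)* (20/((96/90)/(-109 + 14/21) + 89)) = 357500/1012263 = 0.35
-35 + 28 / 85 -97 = -11192 / 85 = -131.67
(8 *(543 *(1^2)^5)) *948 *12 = 49417344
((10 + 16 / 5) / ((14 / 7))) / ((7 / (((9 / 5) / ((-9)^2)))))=11 / 525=0.02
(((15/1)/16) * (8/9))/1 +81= 81.83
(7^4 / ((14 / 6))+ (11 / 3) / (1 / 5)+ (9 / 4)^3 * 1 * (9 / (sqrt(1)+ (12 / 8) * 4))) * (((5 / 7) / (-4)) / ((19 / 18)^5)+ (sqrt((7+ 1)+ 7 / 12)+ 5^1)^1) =1427299 * sqrt(309) / 8064+ 6332813357105 / 1226059968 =8276.49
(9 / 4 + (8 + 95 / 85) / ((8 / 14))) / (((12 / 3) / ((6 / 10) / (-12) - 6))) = -74899 / 2720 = -27.54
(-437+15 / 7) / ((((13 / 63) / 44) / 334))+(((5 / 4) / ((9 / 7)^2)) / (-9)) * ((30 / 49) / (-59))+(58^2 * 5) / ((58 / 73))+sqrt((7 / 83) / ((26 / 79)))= -11536594105319 / 372762+sqrt(1193374) / 2158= -30948953.80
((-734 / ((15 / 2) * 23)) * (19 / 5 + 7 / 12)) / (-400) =96521 / 2070000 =0.05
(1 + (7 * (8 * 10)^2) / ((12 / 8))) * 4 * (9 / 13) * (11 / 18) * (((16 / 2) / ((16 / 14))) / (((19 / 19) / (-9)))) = -41396586 / 13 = -3184352.77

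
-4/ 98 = -2/ 49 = -0.04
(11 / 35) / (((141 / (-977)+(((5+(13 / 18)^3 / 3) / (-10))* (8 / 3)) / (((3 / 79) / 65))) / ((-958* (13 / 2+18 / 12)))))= 3242380904928 / 3149494921615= 1.03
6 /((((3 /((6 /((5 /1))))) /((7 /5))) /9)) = 756 /25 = 30.24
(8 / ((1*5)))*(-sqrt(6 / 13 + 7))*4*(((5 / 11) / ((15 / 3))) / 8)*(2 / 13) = -8*sqrt(1261) / 9295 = -0.03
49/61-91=-5502/61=-90.20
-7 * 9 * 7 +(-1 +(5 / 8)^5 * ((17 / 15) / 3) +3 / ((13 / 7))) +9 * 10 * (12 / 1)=639.65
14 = 14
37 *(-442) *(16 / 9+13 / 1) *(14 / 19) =-1602692 / 9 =-178076.89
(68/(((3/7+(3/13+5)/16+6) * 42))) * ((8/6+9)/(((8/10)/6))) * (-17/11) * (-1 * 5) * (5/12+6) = 20381725/22131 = 920.96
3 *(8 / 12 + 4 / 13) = 38 / 13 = 2.92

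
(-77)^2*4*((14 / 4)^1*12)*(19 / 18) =3154228 / 3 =1051409.33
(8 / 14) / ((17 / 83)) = 332 / 119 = 2.79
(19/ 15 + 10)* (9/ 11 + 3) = 2366/ 55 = 43.02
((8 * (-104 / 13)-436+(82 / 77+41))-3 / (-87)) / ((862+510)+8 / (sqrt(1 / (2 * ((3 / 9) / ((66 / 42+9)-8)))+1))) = -30419137 / 91143723+255623 * sqrt(238) / 4466042427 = -0.33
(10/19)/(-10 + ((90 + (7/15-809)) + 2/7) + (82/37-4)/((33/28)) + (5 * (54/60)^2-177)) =-155400/266534489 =-0.00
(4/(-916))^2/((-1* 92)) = -1/4824572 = -0.00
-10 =-10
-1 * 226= -226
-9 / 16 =-0.56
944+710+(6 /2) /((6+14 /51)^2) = 1654.08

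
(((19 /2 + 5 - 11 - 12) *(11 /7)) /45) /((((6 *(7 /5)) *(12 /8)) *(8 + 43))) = -11 /23814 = -0.00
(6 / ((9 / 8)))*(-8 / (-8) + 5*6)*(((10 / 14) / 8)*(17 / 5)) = 1054 / 21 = 50.19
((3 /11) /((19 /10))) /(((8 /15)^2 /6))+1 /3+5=83879 /10032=8.36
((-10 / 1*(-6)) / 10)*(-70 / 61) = -420 / 61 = -6.89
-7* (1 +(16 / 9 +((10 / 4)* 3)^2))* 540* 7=-1561875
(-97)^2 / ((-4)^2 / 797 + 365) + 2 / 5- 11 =22076052 / 1454605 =15.18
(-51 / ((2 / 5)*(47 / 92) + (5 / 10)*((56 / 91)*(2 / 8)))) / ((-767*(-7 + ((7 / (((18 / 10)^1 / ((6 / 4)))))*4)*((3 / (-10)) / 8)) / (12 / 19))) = -125120 / 6599327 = -0.02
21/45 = 7/15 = 0.47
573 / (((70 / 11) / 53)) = 334059 / 70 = 4772.27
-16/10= -8/5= -1.60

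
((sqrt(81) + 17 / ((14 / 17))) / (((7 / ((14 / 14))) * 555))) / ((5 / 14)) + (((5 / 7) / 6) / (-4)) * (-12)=2941 / 7770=0.38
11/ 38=0.29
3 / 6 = 1 / 2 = 0.50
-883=-883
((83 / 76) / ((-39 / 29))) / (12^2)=-2407 / 426816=-0.01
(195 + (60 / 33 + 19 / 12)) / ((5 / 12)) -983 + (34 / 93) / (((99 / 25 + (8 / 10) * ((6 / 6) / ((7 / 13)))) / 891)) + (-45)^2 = 2564004207 / 1624865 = 1577.98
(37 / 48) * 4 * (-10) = -185 / 6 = -30.83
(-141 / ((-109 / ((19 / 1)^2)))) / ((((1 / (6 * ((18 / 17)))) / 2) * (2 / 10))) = 54973080 / 1853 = 29667.07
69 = 69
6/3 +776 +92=870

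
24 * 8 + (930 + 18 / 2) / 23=5355 / 23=232.83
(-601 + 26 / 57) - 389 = -56404 / 57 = -989.54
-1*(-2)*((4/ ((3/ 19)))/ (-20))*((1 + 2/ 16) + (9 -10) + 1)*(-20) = 57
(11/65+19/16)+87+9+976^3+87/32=929714276.08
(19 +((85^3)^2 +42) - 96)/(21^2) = 377149515590/441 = 855214321.07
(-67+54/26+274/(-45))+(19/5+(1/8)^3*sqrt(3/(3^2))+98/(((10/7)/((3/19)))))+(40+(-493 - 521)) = -11452678/11115+sqrt(3)/1536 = -1030.38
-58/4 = -29/2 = -14.50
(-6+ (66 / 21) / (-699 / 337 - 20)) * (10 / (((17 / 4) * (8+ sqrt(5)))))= -102352640 / 52229219+ 12794080 * sqrt(5) / 52229219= -1.41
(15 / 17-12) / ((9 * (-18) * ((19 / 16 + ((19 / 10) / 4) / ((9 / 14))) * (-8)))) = -105 / 23579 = -0.00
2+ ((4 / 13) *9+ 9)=179 / 13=13.77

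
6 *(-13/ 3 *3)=-78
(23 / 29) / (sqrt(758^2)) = 23 / 21982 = 0.00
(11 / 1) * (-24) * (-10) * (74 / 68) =48840 / 17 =2872.94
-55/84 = -0.65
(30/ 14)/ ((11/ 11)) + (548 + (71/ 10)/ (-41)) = 549.97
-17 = -17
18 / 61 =0.30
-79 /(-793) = 0.10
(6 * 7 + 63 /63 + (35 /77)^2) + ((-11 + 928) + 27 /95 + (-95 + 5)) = 10006292 /11495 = 870.49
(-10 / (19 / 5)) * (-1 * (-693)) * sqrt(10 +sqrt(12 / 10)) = -6930 * sqrt(5 * sqrt(30) +250) / 19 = -6074.66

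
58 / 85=0.68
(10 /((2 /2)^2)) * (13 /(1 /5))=650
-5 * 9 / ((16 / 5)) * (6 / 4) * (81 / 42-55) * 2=501525 / 224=2238.95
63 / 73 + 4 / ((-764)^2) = 9193285 / 10652452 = 0.86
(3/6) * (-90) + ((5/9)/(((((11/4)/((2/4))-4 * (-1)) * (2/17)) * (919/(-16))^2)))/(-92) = -149474634025/3321658413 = -45.00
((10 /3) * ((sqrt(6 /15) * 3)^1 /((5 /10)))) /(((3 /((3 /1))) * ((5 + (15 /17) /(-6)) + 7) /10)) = 1360 * sqrt(10) /403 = 10.67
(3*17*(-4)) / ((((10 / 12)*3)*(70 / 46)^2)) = -215832 / 6125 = -35.24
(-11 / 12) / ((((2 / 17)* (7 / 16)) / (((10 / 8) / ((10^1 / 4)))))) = -8.90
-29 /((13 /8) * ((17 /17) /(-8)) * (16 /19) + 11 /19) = -2204 /31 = -71.10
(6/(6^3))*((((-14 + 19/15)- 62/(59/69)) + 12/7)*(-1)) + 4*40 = 36200653/223020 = 162.32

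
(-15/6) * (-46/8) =115/8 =14.38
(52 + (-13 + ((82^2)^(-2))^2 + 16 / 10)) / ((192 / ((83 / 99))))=0.18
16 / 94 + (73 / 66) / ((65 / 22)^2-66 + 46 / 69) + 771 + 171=942.15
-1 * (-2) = 2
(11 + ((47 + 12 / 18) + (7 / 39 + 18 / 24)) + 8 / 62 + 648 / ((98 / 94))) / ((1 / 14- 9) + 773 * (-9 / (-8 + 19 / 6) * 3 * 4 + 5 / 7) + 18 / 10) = 0.04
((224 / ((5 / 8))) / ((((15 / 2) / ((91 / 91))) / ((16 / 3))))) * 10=114688 / 45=2548.62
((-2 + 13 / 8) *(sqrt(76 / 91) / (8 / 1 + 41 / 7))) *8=-6 *sqrt(1729) / 1261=-0.20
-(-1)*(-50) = -50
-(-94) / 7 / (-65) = -94 / 455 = -0.21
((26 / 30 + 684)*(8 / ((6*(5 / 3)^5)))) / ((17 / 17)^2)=1109484 / 15625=71.01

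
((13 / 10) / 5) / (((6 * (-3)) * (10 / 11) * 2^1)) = -143 / 18000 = -0.01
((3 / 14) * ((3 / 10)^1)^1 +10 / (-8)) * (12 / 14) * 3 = -747 / 245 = -3.05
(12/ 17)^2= 144/ 289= 0.50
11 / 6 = 1.83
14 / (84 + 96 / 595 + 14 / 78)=324870 / 1957129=0.17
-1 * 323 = -323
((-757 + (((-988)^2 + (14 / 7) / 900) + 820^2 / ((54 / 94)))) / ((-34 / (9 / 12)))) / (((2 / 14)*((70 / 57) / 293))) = -16127111625851 / 204000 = -79054468.75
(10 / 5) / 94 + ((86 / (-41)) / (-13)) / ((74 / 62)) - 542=-502227731 / 926887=-541.84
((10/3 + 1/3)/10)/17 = 11/510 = 0.02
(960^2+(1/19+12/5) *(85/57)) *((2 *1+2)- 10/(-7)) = 1996193522/399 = 5002991.28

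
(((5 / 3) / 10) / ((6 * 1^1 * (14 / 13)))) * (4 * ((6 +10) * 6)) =208 / 21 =9.90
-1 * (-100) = 100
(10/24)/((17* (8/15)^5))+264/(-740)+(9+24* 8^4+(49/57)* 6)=770049854363779/7832207360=98318.37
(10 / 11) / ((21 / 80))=800 / 231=3.46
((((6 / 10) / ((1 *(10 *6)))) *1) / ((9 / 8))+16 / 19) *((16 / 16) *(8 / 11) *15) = 29104 / 3135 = 9.28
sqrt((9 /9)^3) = 1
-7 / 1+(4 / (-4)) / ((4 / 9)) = -9.25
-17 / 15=-1.13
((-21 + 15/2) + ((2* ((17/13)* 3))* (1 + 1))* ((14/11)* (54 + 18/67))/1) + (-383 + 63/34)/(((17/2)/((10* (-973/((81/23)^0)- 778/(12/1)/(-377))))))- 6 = 210681309539449/481790166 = 437288.52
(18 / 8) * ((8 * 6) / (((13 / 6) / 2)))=1296 / 13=99.69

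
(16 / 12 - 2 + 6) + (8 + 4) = 52 / 3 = 17.33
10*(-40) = -400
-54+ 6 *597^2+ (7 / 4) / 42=51321601 / 24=2138400.04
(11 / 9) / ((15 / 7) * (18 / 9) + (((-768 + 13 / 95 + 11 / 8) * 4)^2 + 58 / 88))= 7644175 / 58791095829162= 0.00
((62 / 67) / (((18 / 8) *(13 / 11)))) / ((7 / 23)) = 62744 / 54873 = 1.14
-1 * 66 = -66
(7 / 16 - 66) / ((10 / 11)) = -11539 / 160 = -72.12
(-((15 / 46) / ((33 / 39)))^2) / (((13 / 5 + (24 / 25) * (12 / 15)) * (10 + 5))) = -316875 / 107791156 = -0.00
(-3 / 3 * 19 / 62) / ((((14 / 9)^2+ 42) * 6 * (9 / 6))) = -171 / 223076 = -0.00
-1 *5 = -5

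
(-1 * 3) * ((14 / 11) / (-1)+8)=-222 / 11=-20.18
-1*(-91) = 91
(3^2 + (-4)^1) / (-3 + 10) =5 / 7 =0.71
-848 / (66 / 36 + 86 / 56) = -71232 / 283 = -251.70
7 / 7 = 1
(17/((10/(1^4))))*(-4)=-34/5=-6.80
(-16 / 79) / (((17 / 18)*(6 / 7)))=-336 / 1343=-0.25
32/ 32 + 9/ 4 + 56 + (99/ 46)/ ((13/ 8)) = 72447/ 1196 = 60.57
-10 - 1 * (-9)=-1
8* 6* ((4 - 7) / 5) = -144 / 5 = -28.80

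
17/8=2.12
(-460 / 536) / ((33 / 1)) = -115 / 4422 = -0.03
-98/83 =-1.18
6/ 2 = 3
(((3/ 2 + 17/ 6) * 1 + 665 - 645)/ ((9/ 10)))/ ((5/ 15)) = 730/ 9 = 81.11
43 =43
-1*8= -8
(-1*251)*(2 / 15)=-502 / 15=-33.47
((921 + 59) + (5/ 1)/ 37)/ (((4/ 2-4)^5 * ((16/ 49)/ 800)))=-44424625/ 592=-75041.60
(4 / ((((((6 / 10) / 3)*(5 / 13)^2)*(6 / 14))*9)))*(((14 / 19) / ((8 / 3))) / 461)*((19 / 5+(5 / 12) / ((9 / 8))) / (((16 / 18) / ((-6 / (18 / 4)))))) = -4662203 / 35473950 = -0.13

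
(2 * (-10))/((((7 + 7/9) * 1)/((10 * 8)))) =-1440/7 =-205.71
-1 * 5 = -5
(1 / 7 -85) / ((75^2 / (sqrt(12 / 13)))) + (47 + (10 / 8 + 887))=3741 / 4 -132 * sqrt(39) / 56875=935.24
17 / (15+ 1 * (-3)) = 1.42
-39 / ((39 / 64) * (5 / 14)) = -896 / 5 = -179.20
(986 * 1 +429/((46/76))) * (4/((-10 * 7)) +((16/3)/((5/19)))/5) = 16356008/2415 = 6772.67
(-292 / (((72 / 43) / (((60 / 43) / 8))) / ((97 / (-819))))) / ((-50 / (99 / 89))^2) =0.00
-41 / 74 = -0.55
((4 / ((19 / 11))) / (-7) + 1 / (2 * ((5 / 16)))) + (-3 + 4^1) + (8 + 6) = 10819 / 665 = 16.27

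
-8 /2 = -4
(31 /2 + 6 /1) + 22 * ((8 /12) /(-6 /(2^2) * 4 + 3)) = 299 /18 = 16.61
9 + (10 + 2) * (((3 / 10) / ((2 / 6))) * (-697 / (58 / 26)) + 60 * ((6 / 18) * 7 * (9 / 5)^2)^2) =136971171 / 3625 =37785.15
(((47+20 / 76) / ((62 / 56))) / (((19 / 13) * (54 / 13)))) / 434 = 151762 / 9366867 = 0.02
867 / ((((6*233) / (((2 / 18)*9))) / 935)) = 270215 / 466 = 579.86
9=9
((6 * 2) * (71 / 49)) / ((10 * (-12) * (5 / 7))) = -71 / 350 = -0.20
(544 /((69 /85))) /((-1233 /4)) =-184960 /85077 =-2.17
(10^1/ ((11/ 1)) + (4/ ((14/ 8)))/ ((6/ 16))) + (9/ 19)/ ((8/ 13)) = 7.77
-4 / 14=-2 / 7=-0.29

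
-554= -554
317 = 317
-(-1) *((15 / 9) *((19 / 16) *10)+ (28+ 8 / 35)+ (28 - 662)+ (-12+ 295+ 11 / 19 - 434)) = -11752957 / 15960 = -736.40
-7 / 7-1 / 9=-10 / 9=-1.11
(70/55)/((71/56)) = 784/781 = 1.00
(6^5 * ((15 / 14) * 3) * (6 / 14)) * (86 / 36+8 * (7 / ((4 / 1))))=8602200 / 49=175555.10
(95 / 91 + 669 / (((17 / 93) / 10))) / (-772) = -56619085 / 1194284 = -47.41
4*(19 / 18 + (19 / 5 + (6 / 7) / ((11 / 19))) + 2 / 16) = 179101 / 6930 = 25.84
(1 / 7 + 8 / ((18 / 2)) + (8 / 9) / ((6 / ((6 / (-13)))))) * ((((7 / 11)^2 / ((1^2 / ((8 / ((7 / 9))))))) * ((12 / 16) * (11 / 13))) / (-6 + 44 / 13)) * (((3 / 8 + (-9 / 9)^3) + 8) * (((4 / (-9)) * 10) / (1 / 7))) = 543095 / 2431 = 223.40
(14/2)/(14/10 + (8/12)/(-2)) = 105/16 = 6.56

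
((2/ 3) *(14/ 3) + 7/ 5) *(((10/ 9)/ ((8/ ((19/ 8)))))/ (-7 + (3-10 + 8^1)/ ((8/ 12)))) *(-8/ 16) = 3857/ 28512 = 0.14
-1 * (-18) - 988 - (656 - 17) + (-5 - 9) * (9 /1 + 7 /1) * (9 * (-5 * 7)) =68951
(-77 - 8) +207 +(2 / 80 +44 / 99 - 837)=-257231 / 360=-714.53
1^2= 1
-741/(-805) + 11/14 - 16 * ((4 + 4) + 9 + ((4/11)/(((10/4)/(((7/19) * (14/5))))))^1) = -458794953/1682450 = -272.69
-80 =-80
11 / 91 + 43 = 3924 / 91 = 43.12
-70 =-70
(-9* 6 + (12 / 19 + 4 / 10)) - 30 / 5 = -5602 / 95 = -58.97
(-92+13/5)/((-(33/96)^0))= 447/5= 89.40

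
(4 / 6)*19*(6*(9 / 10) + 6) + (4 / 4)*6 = 752 / 5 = 150.40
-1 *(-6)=6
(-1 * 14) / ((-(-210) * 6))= -1 / 90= -0.01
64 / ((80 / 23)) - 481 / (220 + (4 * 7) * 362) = 950347 / 51780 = 18.35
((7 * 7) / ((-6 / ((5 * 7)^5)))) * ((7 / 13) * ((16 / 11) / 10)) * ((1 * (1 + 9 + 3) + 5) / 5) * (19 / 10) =-32859365700 / 143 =-229785774.13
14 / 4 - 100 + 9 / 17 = -3263 / 34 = -95.97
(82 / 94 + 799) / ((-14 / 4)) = -75188 / 329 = -228.53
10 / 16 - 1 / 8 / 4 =19 / 32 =0.59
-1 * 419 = -419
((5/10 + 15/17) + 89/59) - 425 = -846751/2006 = -422.11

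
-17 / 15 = -1.13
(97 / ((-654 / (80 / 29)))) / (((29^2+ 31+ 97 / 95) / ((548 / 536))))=-25249100 / 52694935257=-0.00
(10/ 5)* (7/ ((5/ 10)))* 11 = 308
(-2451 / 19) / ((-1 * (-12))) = -43 / 4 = -10.75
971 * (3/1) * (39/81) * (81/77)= 113607/77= 1475.42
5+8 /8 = 6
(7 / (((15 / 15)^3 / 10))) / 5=14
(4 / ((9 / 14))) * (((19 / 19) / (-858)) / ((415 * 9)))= -28 / 14420835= -0.00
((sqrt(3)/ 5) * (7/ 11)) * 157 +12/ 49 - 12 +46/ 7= -254/ 49 +1099 * sqrt(3)/ 55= 29.43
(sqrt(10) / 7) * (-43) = -43 * sqrt(10) / 7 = -19.43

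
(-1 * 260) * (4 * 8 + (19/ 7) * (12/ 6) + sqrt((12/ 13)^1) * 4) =-68120/ 7 - 160 * sqrt(39) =-10730.63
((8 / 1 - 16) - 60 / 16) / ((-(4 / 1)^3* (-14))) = -47 / 3584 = -0.01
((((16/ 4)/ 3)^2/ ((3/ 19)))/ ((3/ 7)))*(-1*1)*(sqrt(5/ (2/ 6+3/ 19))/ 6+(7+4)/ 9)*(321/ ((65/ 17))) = -42579152/ 15795-138244*sqrt(1995)/ 5265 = -3868.52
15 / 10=3 / 2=1.50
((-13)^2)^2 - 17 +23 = 28567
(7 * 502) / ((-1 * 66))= -1757 / 33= -53.24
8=8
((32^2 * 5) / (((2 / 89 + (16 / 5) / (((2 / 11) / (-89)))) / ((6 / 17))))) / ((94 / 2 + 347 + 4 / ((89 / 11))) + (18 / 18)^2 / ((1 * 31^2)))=-0.00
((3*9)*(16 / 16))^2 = 729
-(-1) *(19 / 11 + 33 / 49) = 1294 / 539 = 2.40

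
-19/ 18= -1.06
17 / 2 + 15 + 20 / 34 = 24.09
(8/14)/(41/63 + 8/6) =36/125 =0.29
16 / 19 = 0.84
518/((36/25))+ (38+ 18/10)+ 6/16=143963/360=399.90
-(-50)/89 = 50/89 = 0.56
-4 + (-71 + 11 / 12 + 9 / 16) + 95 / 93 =-107879 / 1488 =-72.50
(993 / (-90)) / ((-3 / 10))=331 / 9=36.78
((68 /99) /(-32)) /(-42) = 17 /33264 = 0.00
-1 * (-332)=332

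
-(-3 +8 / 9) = 19 / 9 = 2.11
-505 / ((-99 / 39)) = 6565 / 33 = 198.94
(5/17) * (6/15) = 2/17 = 0.12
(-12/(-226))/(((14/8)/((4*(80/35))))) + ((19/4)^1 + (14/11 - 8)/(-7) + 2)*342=321278667/121814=2637.45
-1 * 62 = -62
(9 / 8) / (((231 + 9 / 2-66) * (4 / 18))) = 27 / 904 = 0.03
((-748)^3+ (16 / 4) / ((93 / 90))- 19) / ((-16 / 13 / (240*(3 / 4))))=7589660844285 / 124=61206942292.62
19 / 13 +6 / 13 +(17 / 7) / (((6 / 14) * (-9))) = 454 / 351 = 1.29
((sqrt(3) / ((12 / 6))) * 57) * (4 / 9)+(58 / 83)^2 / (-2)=-1682 / 6889+38 * sqrt(3) / 3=21.70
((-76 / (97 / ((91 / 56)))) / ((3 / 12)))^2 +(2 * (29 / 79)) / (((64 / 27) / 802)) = 3262727551 / 11892976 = 274.34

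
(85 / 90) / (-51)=-1 / 54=-0.02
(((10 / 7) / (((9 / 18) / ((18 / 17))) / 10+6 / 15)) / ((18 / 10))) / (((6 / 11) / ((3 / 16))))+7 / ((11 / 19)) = 314907 / 24794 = 12.70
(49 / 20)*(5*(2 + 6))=98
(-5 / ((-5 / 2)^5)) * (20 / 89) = 128 / 11125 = 0.01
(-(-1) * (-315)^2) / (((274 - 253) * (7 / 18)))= 12150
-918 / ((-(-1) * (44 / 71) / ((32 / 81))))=-19312 / 33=-585.21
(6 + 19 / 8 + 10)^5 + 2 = 68641551043 / 32768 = 2094773.90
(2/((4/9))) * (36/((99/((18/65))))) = 324/715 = 0.45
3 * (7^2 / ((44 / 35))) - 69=2109 / 44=47.93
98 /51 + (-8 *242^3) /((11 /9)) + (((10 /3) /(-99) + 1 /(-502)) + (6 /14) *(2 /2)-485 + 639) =-92765219.69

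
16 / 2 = 8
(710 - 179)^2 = 281961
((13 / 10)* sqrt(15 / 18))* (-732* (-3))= 2379* sqrt(30) / 5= 2606.06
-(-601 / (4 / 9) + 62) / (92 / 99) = 510939 / 368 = 1388.42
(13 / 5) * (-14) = -182 / 5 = -36.40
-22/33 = -2/3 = -0.67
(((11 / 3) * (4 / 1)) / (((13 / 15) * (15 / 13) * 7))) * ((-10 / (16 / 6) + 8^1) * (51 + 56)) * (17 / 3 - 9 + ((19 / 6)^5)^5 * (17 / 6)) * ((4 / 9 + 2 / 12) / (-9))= -600122894565256.75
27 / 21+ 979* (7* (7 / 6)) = 335851 / 42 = 7996.45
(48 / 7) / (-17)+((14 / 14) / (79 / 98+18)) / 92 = -4063513 / 10088582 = -0.40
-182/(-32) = 91/16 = 5.69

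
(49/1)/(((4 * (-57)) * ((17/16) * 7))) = -28/969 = -0.03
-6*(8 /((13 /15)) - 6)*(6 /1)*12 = -18144 /13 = -1395.69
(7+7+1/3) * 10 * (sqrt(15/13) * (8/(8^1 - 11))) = -3440 * sqrt(195)/117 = -410.57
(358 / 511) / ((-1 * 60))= -179 / 15330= -0.01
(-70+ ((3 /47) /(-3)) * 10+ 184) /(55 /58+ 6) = 310184 /18941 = 16.38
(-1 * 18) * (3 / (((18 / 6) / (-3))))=54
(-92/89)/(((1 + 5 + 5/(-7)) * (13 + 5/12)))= -48/3293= -0.01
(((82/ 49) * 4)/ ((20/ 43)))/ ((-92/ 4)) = -3526/ 5635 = -0.63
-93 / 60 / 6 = -31 / 120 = -0.26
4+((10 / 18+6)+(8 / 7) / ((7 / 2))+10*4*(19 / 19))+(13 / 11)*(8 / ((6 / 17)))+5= 401032 / 4851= 82.67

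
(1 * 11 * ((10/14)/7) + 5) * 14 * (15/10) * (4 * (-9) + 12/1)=-21600/7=-3085.71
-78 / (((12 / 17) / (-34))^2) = -1085773 / 6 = -180962.17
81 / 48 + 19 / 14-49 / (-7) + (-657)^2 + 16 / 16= 48345925 / 112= 431660.04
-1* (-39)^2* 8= -12168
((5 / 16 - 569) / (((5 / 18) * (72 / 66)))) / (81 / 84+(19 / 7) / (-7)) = -3255.11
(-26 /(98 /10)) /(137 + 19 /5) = -325 /17248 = -0.02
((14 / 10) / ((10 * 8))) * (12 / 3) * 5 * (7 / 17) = 49 / 340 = 0.14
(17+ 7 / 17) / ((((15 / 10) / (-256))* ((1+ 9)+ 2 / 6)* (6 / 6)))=-151552 / 527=-287.57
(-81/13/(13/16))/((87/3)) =-1296/4901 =-0.26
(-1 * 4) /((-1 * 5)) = 4 /5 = 0.80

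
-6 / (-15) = 2 / 5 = 0.40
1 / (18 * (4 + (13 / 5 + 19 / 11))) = 0.01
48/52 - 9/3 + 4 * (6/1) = 285/13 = 21.92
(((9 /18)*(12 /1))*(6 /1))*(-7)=-252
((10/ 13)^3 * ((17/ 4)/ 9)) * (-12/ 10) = -1700/ 6591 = -0.26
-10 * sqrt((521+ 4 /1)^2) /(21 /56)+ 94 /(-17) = -238094 /17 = -14005.53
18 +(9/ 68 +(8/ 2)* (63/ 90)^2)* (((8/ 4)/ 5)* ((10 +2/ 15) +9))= 2168359/ 63750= 34.01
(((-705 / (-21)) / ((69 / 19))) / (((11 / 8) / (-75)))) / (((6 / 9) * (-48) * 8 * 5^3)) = 893 / 56672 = 0.02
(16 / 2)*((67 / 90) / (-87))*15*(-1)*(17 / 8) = 1139 / 522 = 2.18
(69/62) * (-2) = -69/31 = -2.23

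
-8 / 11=-0.73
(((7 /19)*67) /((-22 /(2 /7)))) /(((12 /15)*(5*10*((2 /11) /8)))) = -67 /190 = -0.35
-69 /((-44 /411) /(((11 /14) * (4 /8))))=28359 /112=253.21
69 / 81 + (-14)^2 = 5315 / 27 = 196.85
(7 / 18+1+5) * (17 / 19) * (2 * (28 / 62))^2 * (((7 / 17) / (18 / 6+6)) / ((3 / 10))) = 0.71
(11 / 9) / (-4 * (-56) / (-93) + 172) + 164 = 7760165 / 47316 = 164.01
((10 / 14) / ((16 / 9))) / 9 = 5 / 112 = 0.04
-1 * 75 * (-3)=225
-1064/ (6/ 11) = -5852/ 3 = -1950.67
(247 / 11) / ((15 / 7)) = 1729 / 165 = 10.48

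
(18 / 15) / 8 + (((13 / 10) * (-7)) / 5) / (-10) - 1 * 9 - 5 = -3417 / 250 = -13.67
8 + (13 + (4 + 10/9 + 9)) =316/9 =35.11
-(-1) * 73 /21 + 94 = 2047 /21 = 97.48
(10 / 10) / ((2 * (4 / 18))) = 9 / 4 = 2.25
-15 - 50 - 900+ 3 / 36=-964.92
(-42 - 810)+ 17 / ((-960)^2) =-785203183 / 921600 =-852.00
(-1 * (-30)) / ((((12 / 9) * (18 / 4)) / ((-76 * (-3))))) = 1140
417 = 417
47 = 47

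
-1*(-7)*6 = 42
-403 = -403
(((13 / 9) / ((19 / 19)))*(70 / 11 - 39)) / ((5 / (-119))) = 555373 / 495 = 1121.97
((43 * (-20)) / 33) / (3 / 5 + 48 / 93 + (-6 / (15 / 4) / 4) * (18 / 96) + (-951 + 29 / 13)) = 0.03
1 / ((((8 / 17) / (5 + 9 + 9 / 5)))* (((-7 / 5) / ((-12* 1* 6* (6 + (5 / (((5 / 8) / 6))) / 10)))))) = 652698 / 35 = 18648.51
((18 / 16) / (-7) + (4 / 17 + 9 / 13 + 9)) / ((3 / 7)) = 120875 / 5304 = 22.79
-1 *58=-58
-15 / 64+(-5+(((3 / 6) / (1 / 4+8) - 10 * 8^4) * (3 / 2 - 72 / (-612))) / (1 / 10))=-2162701885 / 3264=-662592.49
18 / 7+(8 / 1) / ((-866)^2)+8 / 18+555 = 6591175921 / 11811807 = 558.02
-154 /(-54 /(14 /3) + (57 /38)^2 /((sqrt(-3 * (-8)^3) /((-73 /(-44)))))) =1551216128 * sqrt(6) /34682840055 + 51290308608 /3853648895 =13.42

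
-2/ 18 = -1/ 9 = -0.11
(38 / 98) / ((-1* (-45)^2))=-19 / 99225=-0.00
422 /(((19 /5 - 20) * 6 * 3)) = -1055 /729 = -1.45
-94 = -94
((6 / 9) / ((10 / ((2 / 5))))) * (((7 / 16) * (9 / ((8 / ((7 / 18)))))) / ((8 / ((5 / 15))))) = 49 / 230400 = 0.00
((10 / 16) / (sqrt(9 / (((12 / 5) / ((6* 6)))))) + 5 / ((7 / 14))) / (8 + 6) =sqrt(15) / 1008 + 5 / 7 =0.72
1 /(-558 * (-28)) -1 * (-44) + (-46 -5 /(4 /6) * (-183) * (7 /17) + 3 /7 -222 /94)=7005957523 /12483576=561.21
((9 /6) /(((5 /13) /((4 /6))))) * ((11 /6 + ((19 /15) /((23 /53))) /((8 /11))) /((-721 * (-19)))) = 0.00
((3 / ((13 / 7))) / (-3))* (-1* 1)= 7 / 13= 0.54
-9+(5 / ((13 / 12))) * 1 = -57 / 13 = -4.38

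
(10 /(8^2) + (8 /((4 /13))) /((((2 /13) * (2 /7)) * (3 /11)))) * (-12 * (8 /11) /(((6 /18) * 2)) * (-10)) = 3123345 /11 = 283940.45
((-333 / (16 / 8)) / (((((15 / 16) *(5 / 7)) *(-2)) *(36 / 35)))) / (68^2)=1813 / 69360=0.03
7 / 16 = 0.44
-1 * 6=-6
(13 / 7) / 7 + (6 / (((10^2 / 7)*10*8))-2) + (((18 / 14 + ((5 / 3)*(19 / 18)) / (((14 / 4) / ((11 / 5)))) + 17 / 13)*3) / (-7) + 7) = 84508393 / 22932000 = 3.69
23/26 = 0.88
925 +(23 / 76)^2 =5343329 / 5776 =925.09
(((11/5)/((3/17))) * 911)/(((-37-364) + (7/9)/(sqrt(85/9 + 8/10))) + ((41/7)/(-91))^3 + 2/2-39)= -25.88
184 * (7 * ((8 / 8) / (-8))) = -161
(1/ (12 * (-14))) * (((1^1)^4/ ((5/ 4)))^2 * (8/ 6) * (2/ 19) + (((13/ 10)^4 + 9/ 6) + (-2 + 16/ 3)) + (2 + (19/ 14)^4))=-3004380767/ 38319960000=-0.08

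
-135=-135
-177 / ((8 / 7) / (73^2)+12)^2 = -246297944193 / 200385150736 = -1.23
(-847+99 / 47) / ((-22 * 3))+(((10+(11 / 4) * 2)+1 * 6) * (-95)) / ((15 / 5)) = -62795 / 94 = -668.03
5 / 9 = 0.56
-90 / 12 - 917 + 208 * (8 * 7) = 21447 / 2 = 10723.50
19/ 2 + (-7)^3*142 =-97393/ 2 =-48696.50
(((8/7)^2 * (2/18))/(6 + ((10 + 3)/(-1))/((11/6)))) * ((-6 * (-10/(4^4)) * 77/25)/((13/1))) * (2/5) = -121/40950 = -0.00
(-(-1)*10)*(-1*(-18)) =180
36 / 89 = 0.40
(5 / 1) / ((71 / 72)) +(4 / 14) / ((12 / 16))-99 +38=-82823 / 1491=-55.55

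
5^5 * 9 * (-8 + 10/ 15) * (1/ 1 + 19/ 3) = -1512500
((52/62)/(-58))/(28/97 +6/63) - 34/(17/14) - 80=-75952425/703018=-108.04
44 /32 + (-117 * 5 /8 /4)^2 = 343633 /1024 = 335.58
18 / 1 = 18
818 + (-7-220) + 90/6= 606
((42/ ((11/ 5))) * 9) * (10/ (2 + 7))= 2100/ 11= 190.91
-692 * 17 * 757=-8905348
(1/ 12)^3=1/ 1728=0.00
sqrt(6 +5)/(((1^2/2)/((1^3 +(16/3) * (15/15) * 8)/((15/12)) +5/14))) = 7411 * sqrt(11)/105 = 234.09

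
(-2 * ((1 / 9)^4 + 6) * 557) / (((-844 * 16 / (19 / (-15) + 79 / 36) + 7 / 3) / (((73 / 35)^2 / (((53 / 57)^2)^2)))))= 5086207878506669114 / 1902785763516893325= 2.67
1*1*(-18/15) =-6/5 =-1.20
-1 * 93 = -93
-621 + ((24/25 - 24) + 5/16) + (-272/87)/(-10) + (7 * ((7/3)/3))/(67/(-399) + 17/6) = -47474115899/74019600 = -641.37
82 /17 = 4.82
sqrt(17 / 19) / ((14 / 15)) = 15* sqrt(323) / 266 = 1.01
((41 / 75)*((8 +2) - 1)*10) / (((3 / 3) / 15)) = 738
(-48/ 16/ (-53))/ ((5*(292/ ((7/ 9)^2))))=49/ 2089260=0.00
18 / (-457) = -18 / 457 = -0.04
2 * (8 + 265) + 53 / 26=14249 / 26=548.04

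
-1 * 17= -17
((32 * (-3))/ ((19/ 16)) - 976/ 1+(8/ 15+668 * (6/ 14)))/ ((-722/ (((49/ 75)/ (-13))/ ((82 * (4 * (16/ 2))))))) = -2688343/ 131610492000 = -0.00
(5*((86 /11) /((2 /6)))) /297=430 /1089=0.39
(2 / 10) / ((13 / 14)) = 14 / 65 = 0.22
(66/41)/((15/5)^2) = 22/123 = 0.18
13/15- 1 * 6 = -77/15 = -5.13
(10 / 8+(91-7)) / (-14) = -341 / 56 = -6.09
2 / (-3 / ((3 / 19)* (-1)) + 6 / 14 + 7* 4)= 7 / 166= 0.04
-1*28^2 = -784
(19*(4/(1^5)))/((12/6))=38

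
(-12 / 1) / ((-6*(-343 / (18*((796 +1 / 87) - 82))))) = -745428 / 9947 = -74.94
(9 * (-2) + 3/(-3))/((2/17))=-161.50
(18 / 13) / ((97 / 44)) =792 / 1261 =0.63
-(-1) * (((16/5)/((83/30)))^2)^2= 84934656/47458321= 1.79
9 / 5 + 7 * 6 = 219 / 5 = 43.80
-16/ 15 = -1.07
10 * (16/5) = 32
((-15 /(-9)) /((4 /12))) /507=5 /507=0.01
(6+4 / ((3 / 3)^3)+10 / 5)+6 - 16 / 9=146 / 9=16.22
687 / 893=0.77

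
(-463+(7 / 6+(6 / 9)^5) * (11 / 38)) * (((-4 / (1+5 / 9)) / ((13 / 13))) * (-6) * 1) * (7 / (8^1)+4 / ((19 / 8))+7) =-68230.11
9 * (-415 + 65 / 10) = -7353 / 2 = -3676.50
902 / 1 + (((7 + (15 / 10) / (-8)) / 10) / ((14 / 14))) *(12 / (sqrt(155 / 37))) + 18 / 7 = 908.57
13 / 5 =2.60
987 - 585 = 402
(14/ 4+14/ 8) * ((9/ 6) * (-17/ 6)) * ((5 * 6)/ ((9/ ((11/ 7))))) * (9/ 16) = -8415/ 128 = -65.74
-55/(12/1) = -55/12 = -4.58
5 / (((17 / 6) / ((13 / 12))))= 65 / 34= 1.91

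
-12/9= -4/3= -1.33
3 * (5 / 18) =0.83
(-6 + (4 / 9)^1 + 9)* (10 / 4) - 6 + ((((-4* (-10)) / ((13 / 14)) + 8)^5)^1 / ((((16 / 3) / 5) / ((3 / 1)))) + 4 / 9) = 6534395762280955 / 6683274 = 977723756.69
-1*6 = -6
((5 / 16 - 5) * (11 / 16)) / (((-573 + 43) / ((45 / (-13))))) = -7425 / 352768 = -0.02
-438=-438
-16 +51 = 35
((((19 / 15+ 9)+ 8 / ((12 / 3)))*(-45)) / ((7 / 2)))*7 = -1104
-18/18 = -1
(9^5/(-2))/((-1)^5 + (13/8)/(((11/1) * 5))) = 12990780/427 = 30423.37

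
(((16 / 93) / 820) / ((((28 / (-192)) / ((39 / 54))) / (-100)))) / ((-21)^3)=-8320 / 741556053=-0.00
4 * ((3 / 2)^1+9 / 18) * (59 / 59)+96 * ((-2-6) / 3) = -248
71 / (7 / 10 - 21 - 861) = -710 / 8813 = -0.08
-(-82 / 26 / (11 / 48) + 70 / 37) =11.87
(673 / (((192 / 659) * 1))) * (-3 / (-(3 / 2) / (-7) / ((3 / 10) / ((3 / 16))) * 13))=-3104549 / 780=-3980.19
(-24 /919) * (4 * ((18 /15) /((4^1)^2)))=-36 /4595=-0.01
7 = 7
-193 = -193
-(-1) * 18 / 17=18 / 17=1.06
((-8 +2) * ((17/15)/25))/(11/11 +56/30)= -102/1075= -0.09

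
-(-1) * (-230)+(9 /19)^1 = -4361 /19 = -229.53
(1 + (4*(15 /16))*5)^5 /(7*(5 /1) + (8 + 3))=3077056399 /47104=65324.74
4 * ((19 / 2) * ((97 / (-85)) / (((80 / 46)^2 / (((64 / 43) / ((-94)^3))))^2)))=-515746963 / 33882307543645700000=-0.00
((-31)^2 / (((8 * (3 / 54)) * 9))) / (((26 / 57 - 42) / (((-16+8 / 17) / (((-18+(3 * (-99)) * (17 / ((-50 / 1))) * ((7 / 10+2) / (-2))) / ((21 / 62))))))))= -17007375 / 86283704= -0.20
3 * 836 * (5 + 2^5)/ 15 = 30932/ 5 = 6186.40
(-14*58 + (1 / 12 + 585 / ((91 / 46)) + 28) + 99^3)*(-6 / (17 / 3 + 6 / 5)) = -1221961605 / 1442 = -847407.49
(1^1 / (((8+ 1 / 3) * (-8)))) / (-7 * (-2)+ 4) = -1 / 1200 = -0.00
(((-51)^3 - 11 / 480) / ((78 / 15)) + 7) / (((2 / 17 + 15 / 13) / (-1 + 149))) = -2968491.03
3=3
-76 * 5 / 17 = -380 / 17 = -22.35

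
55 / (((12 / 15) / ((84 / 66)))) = 175 / 2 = 87.50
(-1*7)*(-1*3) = 21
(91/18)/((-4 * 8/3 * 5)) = -91/960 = -0.09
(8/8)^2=1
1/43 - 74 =-3181/43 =-73.98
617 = 617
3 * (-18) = -54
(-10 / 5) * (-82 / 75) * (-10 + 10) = 0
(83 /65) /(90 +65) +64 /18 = 3.56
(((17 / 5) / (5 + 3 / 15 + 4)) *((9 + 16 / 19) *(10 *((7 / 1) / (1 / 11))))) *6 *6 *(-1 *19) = -44060940 / 23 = -1915693.04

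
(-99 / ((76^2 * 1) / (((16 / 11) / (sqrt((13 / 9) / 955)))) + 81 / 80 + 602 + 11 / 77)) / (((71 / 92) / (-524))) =1551798862358088960 / 13011281851985201 - 3566001326469120 * sqrt(12415) / 13011281851985201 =88.73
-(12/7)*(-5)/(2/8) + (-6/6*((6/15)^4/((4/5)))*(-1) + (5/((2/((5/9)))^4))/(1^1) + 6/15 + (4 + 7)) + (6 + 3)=5028775303/91854000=54.75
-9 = -9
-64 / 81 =-0.79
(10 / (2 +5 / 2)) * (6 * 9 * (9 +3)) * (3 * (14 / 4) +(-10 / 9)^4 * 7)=22222480 / 729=30483.51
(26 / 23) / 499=26 / 11477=0.00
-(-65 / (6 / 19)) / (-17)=-1235 / 102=-12.11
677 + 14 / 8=2715 / 4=678.75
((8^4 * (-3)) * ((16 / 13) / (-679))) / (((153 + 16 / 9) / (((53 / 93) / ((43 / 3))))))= 93782016 / 16390582663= 0.01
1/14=0.07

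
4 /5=0.80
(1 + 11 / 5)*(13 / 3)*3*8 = 1664 / 5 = 332.80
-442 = -442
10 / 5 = 2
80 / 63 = 1.27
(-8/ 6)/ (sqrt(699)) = -4 * sqrt(699)/ 2097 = -0.05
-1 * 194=-194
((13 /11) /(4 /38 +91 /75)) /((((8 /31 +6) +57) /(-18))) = -10336950 /40531909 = -0.26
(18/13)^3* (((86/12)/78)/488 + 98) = 1812915675/6968884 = 260.14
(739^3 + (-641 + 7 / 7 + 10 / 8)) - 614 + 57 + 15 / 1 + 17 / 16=6457315829 / 16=403582239.31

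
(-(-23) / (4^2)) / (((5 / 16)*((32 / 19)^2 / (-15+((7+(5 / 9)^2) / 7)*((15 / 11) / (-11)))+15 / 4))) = 99923356 / 77386587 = 1.29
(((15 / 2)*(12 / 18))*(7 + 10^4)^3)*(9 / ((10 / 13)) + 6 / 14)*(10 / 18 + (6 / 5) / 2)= 7373462618783794 / 105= 70223453512226.61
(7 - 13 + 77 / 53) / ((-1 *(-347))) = -241 / 18391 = -0.01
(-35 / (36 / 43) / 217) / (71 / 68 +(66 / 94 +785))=-171785 / 701529039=-0.00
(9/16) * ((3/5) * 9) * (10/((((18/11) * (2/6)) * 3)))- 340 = -321.44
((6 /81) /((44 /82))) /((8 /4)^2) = 0.03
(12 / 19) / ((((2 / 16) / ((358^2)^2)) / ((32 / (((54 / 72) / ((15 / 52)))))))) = 252303527362560 / 247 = 1021471770698.62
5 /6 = 0.83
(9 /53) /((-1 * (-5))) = 9 /265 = 0.03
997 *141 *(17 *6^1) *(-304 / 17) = -256412448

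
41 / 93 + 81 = 7574 / 93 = 81.44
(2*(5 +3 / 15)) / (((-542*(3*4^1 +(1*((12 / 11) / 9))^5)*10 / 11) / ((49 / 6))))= -0.01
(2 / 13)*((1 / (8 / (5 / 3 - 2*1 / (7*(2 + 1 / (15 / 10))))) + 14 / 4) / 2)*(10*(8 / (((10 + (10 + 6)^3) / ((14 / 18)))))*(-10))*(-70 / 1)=3.02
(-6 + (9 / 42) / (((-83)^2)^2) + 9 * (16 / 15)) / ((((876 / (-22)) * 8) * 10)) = -43851488659 / 38801923249600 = -0.00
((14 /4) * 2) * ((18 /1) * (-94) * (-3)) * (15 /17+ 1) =1137024 /17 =66883.76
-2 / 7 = -0.29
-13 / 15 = -0.87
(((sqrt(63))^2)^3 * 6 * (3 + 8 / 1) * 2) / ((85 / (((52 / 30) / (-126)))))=-2270268 / 425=-5341.81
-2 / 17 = -0.12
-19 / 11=-1.73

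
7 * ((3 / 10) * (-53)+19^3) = 479017 / 10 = 47901.70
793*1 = 793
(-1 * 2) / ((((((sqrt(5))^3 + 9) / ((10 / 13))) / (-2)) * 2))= -45 / 143 + 25 * sqrt(5) / 143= 0.08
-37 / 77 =-0.48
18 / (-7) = -18 / 7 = -2.57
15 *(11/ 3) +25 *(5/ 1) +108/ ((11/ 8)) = 258.55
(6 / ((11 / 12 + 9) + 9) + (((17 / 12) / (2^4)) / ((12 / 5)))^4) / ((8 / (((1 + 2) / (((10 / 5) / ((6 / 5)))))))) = 2028920040433907 / 28429762921758720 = 0.07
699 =699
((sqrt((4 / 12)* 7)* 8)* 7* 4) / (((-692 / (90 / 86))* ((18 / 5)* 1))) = -700* sqrt(21) / 22317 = -0.14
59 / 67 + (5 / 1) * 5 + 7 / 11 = 19543 / 737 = 26.52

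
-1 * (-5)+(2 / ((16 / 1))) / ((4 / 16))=11 / 2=5.50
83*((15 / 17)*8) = 9960 / 17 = 585.88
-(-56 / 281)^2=-3136 / 78961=-0.04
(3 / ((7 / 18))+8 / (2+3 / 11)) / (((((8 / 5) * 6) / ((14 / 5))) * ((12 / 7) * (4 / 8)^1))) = 6881 / 1800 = 3.82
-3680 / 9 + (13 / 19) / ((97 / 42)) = -6777326 / 16587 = -408.59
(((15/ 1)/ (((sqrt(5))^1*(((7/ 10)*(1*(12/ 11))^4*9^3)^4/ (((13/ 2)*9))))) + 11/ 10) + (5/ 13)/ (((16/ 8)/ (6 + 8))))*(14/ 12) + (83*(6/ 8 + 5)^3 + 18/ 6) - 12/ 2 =373341555141523808125*sqrt(5)/ 497509833639691925484887605248 + 196940671/ 12480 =15780.50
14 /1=14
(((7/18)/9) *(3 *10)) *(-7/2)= -245/54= -4.54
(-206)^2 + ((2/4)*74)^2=43805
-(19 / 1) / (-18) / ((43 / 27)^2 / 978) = 752571 / 1849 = 407.02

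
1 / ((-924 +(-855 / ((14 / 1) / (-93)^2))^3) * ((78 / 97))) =-1372 / 162588157029349733097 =-0.00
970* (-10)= -9700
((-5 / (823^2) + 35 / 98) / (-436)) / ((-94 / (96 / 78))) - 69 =-21787853269718 / 315766038497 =-69.00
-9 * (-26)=234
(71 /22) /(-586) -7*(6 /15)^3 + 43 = 68563673 /1611500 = 42.55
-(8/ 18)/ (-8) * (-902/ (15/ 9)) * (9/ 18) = -451/ 30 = -15.03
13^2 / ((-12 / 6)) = -169 / 2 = -84.50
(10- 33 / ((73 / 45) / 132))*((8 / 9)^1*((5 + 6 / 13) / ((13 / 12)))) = -443698880 / 37011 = -11988.30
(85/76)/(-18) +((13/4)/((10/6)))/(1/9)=119617/6840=17.49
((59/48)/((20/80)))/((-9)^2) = 59/972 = 0.06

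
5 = 5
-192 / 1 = -192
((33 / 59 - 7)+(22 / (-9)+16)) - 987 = -520319 / 531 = -979.89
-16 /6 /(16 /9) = -3 /2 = -1.50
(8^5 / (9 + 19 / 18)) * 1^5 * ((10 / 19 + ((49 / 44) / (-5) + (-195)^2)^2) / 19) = 49015651321723170816 / 197656525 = 247983977871.33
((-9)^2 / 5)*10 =162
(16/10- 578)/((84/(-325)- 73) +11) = 93665/10117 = 9.26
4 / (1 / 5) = 20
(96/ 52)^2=576/ 169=3.41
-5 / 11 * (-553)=2765 / 11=251.36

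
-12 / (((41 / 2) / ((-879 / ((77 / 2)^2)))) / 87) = 7341408 / 243089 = 30.20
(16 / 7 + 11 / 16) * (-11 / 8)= -3663 / 896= -4.09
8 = 8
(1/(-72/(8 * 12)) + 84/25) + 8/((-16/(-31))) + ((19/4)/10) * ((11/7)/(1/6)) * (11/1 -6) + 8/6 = 28877/700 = 41.25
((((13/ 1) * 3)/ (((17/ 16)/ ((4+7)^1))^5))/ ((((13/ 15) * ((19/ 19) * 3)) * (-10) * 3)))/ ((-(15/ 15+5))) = 42218553344/ 4259571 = 9911.46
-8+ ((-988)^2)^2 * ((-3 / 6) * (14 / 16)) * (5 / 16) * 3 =-390820298513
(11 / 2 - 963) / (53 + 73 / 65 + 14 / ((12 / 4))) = -373425 / 22928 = -16.29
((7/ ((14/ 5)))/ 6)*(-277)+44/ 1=-857/ 12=-71.42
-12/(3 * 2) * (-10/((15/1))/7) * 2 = 8/21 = 0.38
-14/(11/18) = -252/11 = -22.91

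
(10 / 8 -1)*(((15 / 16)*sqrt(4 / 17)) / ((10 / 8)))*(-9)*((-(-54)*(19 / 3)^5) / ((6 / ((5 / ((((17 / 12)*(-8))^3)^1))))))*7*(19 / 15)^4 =2258813884453*sqrt(17) / 2004504000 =4646.20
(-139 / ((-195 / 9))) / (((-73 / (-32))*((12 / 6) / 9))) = 60048 / 4745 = 12.66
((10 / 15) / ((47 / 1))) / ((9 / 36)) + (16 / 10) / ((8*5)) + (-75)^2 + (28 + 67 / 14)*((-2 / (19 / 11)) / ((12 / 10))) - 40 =5553.46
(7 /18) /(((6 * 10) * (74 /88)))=77 /9990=0.01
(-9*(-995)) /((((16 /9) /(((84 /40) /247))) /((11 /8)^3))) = 450542169 /4046848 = 111.33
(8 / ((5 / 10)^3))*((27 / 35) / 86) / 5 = 864 / 7525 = 0.11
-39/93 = -13/31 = -0.42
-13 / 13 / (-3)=1 / 3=0.33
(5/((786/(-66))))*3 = -165/131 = -1.26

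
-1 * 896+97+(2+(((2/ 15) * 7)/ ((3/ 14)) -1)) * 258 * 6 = 37457/ 5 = 7491.40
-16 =-16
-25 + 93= 68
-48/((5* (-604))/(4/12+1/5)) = 32/3775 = 0.01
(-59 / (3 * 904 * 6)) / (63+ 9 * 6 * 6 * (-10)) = 0.00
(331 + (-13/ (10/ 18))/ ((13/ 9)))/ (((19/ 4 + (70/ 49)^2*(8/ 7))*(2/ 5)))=111.12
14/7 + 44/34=56/17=3.29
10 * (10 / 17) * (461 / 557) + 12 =159728 / 9469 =16.87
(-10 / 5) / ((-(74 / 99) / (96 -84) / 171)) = 203148 / 37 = 5490.49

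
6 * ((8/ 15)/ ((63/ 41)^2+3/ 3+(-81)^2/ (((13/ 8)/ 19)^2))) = 0.00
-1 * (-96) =96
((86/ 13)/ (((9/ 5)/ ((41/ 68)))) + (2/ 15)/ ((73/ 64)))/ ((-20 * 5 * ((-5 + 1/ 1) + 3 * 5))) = -3387203/ 1597167000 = -0.00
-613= -613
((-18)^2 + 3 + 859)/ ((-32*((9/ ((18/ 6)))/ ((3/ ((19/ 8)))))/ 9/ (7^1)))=-37359/ 38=-983.13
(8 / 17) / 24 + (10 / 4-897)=-91237 / 102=-894.48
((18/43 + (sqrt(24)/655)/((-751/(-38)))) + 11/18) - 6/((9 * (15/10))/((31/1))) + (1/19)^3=-22558993/1769622 + 76 * sqrt(6)/491905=-12.75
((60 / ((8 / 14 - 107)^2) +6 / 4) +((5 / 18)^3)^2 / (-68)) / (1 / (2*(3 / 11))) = 0.82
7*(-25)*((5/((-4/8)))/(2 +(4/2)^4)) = 875/9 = 97.22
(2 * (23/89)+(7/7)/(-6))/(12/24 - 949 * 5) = -187/2533563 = -0.00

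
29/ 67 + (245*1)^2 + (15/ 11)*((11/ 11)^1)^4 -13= 44230168/ 737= 60013.80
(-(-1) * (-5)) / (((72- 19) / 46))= -4.34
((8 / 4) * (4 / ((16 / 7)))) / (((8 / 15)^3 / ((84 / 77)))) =70875 / 2816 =25.17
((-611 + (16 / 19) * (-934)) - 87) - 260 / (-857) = -1484.22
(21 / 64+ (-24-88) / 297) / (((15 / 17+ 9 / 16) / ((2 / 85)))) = -931 / 1167210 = -0.00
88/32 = 2.75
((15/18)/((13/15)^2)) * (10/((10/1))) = 375/338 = 1.11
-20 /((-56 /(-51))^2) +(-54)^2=2273139 /784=2899.41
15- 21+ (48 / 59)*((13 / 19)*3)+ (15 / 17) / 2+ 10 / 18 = -1143419 / 343026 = -3.33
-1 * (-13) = 13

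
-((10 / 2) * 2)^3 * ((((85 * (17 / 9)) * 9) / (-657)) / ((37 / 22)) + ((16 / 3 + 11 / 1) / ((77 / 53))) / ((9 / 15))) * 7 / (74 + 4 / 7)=-1636.11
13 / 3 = 4.33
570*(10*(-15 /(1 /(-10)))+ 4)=857280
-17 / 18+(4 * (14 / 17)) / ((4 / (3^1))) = 467 / 306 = 1.53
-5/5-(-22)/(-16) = -19/8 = -2.38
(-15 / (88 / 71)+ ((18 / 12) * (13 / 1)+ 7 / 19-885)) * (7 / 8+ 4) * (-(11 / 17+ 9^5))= 14355638011065 / 56848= 252526702.98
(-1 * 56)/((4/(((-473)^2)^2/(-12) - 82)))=350382664975/6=58397110829.17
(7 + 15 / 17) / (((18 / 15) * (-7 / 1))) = -335 / 357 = -0.94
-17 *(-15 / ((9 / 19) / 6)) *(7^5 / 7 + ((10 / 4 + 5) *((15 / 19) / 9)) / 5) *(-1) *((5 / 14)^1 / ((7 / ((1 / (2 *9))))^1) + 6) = -82124630795 / 1764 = -46555913.15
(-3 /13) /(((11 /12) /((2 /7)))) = -72 /1001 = -0.07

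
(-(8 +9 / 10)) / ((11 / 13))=-10.52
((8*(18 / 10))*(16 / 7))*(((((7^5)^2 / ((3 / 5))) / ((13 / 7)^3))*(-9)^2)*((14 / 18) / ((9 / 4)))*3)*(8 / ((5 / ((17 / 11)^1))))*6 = 364315080923652096 / 120835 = 3014979773440.25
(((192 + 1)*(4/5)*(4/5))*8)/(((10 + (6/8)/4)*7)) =395264/28525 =13.86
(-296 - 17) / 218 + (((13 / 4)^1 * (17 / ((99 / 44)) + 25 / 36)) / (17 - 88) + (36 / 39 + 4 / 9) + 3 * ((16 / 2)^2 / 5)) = 2749282711 / 72437040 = 37.95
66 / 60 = 11 / 10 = 1.10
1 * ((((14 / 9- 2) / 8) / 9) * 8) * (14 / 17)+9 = 12337 / 1377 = 8.96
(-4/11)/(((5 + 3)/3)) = -3/22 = -0.14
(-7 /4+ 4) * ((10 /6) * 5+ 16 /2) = 147 /4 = 36.75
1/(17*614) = 1/10438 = 0.00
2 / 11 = 0.18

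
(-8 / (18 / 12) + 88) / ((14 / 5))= 620 / 21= 29.52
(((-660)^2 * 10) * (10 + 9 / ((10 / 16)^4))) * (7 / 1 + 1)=12019493376 / 5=2403898675.20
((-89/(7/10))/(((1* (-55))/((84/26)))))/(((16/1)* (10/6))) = 801/2860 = 0.28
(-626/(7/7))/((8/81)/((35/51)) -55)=591570/51839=11.41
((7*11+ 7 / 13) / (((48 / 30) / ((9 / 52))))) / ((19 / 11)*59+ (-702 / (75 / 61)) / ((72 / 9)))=222750 / 811031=0.27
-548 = -548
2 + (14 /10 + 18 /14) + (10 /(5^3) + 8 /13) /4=22111 /4550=4.86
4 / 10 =2 / 5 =0.40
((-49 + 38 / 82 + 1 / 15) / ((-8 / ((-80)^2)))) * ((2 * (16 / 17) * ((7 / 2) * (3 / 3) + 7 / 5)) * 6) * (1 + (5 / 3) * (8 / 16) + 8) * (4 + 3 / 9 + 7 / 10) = 3331289771264 / 31365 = 106210418.34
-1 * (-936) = 936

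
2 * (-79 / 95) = -158 / 95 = -1.66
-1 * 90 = -90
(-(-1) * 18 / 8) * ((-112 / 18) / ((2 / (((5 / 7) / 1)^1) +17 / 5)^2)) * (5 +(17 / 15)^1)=-6440 / 2883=-2.23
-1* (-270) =270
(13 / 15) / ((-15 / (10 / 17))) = -26 / 765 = -0.03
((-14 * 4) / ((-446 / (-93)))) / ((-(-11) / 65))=-169260 / 2453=-69.00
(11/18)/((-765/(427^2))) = -2005619/13770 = -145.65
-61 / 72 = -0.85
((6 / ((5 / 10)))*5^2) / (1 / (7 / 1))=2100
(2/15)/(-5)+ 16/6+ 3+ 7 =316/25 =12.64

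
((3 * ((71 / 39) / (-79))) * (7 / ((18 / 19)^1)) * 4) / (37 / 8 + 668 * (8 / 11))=-1661968 / 398918637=-0.00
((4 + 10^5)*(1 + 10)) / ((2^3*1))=275011 / 2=137505.50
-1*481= -481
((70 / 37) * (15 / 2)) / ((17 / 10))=5250 / 629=8.35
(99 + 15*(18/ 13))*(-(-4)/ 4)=1557/ 13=119.77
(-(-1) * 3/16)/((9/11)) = 11/48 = 0.23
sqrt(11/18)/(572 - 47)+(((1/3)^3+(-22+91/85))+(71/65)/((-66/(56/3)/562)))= -12767324/65637+sqrt(22)/3150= -194.51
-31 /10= -3.10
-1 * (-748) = 748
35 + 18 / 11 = 403 / 11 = 36.64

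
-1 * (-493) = 493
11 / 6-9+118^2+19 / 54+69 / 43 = 16159715 / 1161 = 13918.79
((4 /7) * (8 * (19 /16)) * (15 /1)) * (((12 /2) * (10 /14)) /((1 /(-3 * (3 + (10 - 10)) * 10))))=-31408.16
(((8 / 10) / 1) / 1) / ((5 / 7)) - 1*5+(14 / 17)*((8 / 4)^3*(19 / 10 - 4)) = -7529 / 425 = -17.72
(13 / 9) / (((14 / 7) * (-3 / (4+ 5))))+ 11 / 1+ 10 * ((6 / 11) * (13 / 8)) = 584 / 33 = 17.70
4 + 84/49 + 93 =691/7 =98.71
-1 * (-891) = 891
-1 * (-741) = 741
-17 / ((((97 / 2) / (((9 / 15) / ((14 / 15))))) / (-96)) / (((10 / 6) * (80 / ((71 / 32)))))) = 1299.94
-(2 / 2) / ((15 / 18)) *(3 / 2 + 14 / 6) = -23 / 5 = -4.60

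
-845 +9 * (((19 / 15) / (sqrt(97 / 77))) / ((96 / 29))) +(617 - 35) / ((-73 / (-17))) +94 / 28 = -721643 / 1022 +551 * sqrt(7469) / 15520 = -703.04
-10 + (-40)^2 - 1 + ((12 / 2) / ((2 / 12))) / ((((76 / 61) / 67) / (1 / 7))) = 248120 / 133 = 1865.56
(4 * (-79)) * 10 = -3160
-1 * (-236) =236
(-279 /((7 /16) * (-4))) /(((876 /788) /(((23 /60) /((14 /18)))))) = 1264149 /17885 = 70.68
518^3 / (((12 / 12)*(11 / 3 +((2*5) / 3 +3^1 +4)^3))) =38293668 / 305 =125553.01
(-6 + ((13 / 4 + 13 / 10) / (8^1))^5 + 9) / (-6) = -320813121451 / 629145600000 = -0.51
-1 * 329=-329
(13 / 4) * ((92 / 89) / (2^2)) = 299 / 356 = 0.84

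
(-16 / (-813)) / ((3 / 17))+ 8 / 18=452 / 813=0.56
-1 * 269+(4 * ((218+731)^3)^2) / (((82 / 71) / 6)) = 622353117451734083423 / 41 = 15179344328091075205.44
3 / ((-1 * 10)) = -0.30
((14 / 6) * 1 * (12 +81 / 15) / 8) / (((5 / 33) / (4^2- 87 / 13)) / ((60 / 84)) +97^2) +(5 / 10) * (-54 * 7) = -284030113101 / 1502809120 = -189.00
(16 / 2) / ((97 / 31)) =248 / 97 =2.56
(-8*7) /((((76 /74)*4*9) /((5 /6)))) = -1295 /1026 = -1.26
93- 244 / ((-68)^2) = 107447 / 1156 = 92.95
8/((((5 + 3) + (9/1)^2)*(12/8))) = 16/267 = 0.06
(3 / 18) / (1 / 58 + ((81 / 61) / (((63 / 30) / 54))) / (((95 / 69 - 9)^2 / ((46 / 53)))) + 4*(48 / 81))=0.06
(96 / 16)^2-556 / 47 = 1136 / 47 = 24.17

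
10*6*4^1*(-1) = -240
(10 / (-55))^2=4 / 121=0.03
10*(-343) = -3430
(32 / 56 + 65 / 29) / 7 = 571 / 1421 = 0.40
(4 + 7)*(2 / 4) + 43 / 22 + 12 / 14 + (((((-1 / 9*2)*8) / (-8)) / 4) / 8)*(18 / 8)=41037 / 4928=8.33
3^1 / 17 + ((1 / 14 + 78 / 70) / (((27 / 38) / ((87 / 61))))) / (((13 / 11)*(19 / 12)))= 2050231 / 1415505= 1.45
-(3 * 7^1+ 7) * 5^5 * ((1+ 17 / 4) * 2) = -918750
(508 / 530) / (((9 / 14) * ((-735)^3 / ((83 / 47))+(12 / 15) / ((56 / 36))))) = -2066036 / 311563301761737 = -0.00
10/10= 1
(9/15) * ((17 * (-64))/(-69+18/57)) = 20672/2175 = 9.50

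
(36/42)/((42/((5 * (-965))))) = -4825/49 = -98.47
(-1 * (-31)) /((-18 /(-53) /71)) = 116653 /18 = 6480.72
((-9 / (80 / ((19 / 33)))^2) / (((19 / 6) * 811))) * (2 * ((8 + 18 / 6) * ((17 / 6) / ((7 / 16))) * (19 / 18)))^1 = -6137 / 224809200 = -0.00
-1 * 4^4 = -256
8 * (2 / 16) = 1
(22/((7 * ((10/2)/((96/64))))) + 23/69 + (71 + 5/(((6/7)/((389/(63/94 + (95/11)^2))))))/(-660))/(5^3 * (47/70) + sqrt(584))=120412148435/8253551025819-14346979388 * sqrt(146)/41267755129095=0.01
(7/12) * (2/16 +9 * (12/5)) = 6083/480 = 12.67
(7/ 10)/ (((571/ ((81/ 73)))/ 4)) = 1134/ 208415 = 0.01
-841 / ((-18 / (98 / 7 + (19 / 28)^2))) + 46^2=13131803 / 4704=2791.62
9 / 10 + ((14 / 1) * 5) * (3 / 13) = 2217 / 130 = 17.05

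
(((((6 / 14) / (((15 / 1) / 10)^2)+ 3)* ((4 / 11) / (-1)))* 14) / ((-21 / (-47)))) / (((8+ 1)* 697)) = -25192 / 4347189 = -0.01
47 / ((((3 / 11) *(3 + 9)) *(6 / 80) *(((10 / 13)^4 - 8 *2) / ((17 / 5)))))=-251022629 / 6034176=-41.60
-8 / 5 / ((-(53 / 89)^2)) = 63368 / 14045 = 4.51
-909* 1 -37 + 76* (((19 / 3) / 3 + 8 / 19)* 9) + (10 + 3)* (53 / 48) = 38417 / 48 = 800.35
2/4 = 0.50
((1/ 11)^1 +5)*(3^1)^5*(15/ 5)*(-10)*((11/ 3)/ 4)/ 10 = -3402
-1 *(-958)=958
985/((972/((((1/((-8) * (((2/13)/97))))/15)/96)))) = -248417/4478976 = -0.06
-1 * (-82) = 82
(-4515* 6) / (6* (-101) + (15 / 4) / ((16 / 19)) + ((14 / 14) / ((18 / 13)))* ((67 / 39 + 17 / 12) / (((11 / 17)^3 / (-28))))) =20768711040 / 640562977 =32.42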